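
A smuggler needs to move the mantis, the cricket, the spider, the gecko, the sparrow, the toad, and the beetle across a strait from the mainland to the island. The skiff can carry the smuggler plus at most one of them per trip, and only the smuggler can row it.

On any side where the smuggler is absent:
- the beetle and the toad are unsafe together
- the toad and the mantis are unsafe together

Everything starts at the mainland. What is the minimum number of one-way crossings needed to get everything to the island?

Counting alone: the smuggler can take at most 1 across per trip to the island, so moving all 7 needs at least 7 loaded trips out, with a return between consecutive ones — at least 13 crossings.
The safety rule pushes this higher. Following every safe sequence of crossings, the most of the 7 that can be at the island as the skiff arrives there on crossing 13 is 6 — never all 7.
So no plan with fewer than 15 crossings exists, and this one achieves 15:
1. Smuggler goes to the island with the toad.
2. Smuggler goes back to the mainland alone.
3. Smuggler goes to the island with the mantis.
4. Smuggler goes back to the mainland with the toad.
5. Smuggler goes to the island with the beetle.
6. Smuggler goes back to the mainland alone.
7. Smuggler goes to the island with the cricket.
8. Smuggler goes back to the mainland alone.
9. Smuggler goes to the island with the spider.
10. Smuggler goes back to the mainland alone.
11. Smuggler goes to the island with the gecko.
12. Smuggler goes back to the mainland alone.
13. Smuggler goes to the island with the sparrow.
14. Smuggler goes back to the mainland alone.
15. Smuggler goes to the island with the toad.

15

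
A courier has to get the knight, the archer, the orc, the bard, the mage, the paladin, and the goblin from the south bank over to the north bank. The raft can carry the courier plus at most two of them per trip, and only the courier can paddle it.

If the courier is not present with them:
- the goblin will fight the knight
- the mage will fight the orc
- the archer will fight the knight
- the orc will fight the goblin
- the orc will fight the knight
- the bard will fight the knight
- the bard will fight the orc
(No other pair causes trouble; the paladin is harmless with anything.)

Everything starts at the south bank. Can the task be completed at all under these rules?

Yes

1. Courier goes to the north bank with the knight and the orc.
2. Courier goes back to the south bank with the knight.
3. Courier goes to the north bank with the archer and the knight.
4. Courier goes back to the south bank with the knight.
5. Courier goes to the north bank with the knight and the paladin.
6. Courier goes back to the south bank with the knight.
7. Courier goes to the north bank with the bard and the goblin.
8. Courier goes back to the south bank with the orc.
9. Courier goes to the north bank with the knight and the mage.
10. Courier goes back to the south bank with the knight.
11. Courier goes to the north bank with the knight and the orc.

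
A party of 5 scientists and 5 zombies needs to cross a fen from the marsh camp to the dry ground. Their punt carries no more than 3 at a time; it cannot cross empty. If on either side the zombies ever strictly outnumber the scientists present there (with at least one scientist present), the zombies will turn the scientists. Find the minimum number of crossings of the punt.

11

Counting alone: each trip to the dry ground takes at most 3 across and each return brings at least 1 back, so after t trips out (and t−1 returns) at most 3t − (t−1) of the 10 are across; that first reaches 10 at t = 5, so at least 9 crossings are needed.
The safety rule pushes this higher. Following every safe sequence of crossings, the most of the 10 that can be at the dry ground as the punt arrives there on crossing 9 is 9 — never all 10.
So no plan with fewer than 11 crossings exists, and this one achieves 11:
1. 2 zombies → the dry ground.  (the marsh camp: 5S 3Z; the dry ground: 0S 2Z)
2. 1 zombie ← the marsh camp.  (the marsh camp: 5S 4Z; the dry ground: 0S 1Z)
3. 3 zombies → the dry ground.  (the marsh camp: 5S 1Z; the dry ground: 0S 4Z)
4. 1 zombie ← the marsh camp.  (the marsh camp: 5S 2Z; the dry ground: 0S 3Z)
5. 3 scientists → the dry ground.  (the marsh camp: 2S 2Z; the dry ground: 3S 3Z)
6. 1 scientist and 1 zombie ← the marsh camp.  (the marsh camp: 3S 3Z; the dry ground: 2S 2Z)
7. 3 scientists → the dry ground.  (the marsh camp: 0S 3Z; the dry ground: 5S 2Z)
8. 1 zombie ← the marsh camp.  (the marsh camp: 0S 4Z; the dry ground: 5S 1Z)
9. 2 zombies → the dry ground.  (the marsh camp: 0S 2Z; the dry ground: 5S 3Z)
10. 1 zombie ← the marsh camp.  (the marsh camp: 0S 3Z; the dry ground: 5S 2Z)
11. 3 zombies → the dry ground.  (the marsh camp: 0S 0Z; the dry ground: 5S 5Z)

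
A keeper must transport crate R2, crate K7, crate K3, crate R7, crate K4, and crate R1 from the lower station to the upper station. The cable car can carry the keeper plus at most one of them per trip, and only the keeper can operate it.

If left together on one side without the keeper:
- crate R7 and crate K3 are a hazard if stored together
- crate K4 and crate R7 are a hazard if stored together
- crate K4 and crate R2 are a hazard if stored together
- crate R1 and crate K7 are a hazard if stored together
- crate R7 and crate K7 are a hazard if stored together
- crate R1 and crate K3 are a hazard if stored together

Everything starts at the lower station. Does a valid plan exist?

No

Whatever the first load, the items left behind include a forbidden pair without the keeper. No opening move is safe, so no plan exists.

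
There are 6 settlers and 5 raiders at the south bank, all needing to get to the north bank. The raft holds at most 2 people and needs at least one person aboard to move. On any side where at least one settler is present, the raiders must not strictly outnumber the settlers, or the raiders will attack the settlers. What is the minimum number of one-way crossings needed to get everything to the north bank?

Counting alone: each trip to the north bank takes at most 2 across and each return brings at least 1 back, so after t trips out (and t−1 returns) at most 2t − (t−1) of the 11 are across; that first reaches 11 at t = 10, so at least 19 crossings are needed.
The plan below uses exactly 19 crossings, so it is optimal:
1. 2 raiders → the north bank.  (the south bank: 6S 3R; the north bank: 0S 2R)
2. 1 raider ← the south bank.  (the south bank: 6S 4R; the north bank: 0S 1R)
3. 2 raiders → the north bank.  (the south bank: 6S 2R; the north bank: 0S 3R)
4. 1 raider ← the south bank.  (the south bank: 6S 3R; the north bank: 0S 2R)
5. 2 settlers → the north bank.  (the south bank: 4S 3R; the north bank: 2S 2R)
6. 1 raider ← the south bank.  (the south bank: 4S 4R; the north bank: 2S 1R)
7. 1 settler and 1 raider → the north bank.  (the south bank: 3S 3R; the north bank: 3S 2R)
8. 1 settler ← the south bank.  (the south bank: 4S 3R; the north bank: 2S 2R)
9. 1 settler and 1 raider → the north bank.  (the south bank: 3S 2R; the north bank: 3S 3R)
10. 1 raider ← the south bank.  (the south bank: 3S 3R; the north bank: 3S 2R)
11. 1 settler and 1 raider → the north bank.  (the south bank: 2S 2R; the north bank: 4S 3R)
12. 1 settler ← the south bank.  (the south bank: 3S 2R; the north bank: 3S 3R)
13. 1 settler and 1 raider → the north bank.  (the south bank: 2S 1R; the north bank: 4S 4R)
14. 1 raider ← the south bank.  (the south bank: 2S 2R; the north bank: 4S 3R)
15. 1 settler and 1 raider → the north bank.  (the south bank: 1S 1R; the north bank: 5S 4R)
16. 1 settler ← the south bank.  (the south bank: 2S 1R; the north bank: 4S 4R)
17. 1 settler and 1 raider → the north bank.  (the south bank: 1S 0R; the north bank: 5S 5R)
18. 1 raider ← the south bank.  (the south bank: 1S 1R; the north bank: 5S 4R)
19. 1 settler and 1 raider → the north bank.  (the south bank: 0S 0R; the north bank: 6S 5R)

19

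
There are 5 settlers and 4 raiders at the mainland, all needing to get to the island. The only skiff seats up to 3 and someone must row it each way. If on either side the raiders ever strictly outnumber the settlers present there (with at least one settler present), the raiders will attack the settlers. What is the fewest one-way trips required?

7

Counting alone: each trip to the island takes at most 3 across and each return brings at least 1 back, so after t trips out (and t−1 returns) at most 3t − (t−1) of the 9 are across; that first reaches 9 at t = 4, so at least 7 crossings are needed.
The plan below uses exactly 7 crossings, so it is optimal:
1. 3 raiders → the island.  (the mainland: 5S 1R; the island: 0S 3R)
2. 1 raider ← the mainland.  (the mainland: 5S 2R; the island: 0S 2R)
3. 3 settlers → the island.  (the mainland: 2S 2R; the island: 3S 2R)
4. 1 settler ← the mainland.  (the mainland: 3S 2R; the island: 2S 2R)
5. 2 settlers and 1 raider → the island.  (the mainland: 1S 1R; the island: 4S 3R)
6. 1 settler ← the mainland.  (the mainland: 2S 1R; the island: 3S 3R)
7. 2 settlers and 1 raider → the island.  (the mainland: 0S 0R; the island: 5S 4R)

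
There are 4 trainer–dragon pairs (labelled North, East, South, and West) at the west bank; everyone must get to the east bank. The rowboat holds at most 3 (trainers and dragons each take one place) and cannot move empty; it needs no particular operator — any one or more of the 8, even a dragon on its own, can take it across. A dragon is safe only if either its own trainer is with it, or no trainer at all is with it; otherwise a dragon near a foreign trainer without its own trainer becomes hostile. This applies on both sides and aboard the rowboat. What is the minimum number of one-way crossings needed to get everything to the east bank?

Counting alone: each trip to the east bank takes at most 3 across and each return brings at least 1 back, so after t trips out (and t−1 returns) at most 3t − (t−1) of the 8 are across; that first reaches 8 at t = 4, so at least 7 crossings are needed.
The safety rule pushes this higher. Following every safe sequence of crossings, the most of the 8 that can be at the east bank as the rowboat arrives there on crossing 7 is 7 — never all 8.
So no plan with fewer than 9 crossings exists, and this one achieves 9:
1. dragon North and trainer North cross → the east bank.
2. trainer North crosses ← the west bank.
3. dragon East, trainer East, and trainer North cross → the east bank.
4. dragon North and trainer North cross ← the west bank.
5. trainer North, trainer South, and trainer West cross → the east bank.
6. dragon East crosses ← the west bank.
7. dragon East and dragon North cross → the east bank.
8. dragon North crosses ← the west bank.
9. dragon North, dragon South, and dragon West cross → the east bank.

9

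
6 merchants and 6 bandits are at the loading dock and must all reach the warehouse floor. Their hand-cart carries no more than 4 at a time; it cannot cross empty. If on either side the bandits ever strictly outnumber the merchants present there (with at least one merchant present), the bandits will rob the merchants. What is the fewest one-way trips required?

9

Counting alone: each trip to the warehouse floor takes at most 4 across and each return brings at least 1 back, so after t trips out (and t−1 returns) at most 4t − (t−1) of the 12 are across; that first reaches 12 at t = 4, so at least 7 crossings are needed.
The safety rule pushes this higher. Following every safe sequence of crossings, the most of the 12 that can be at the warehouse floor as the hand-cart arrives there on crossing 7 is 11 — never all 12.
So no plan with fewer than 9 crossings exists, and this one achieves 9:
1. 2 bandits → the warehouse floor.  (the loading dock: 6M 4B; the warehouse floor: 0M 2B)
2. 1 bandit ← the loading dock.  (the loading dock: 6M 5B; the warehouse floor: 0M 1B)
3. 4 bandits → the warehouse floor.  (the loading dock: 6M 1B; the warehouse floor: 0M 5B)
4. 1 bandit ← the loading dock.  (the loading dock: 6M 2B; the warehouse floor: 0M 4B)
5. 4 merchants → the warehouse floor.  (the loading dock: 2M 2B; the warehouse floor: 4M 4B)
6. 1 merchant and 1 bandit ← the loading dock.  (the loading dock: 3M 3B; the warehouse floor: 3M 3B)
7. 2 merchants and 2 bandits → the warehouse floor.  (the loading dock: 1M 1B; the warehouse floor: 5M 5B)
8. 1 merchant and 1 bandit ← the loading dock.  (the loading dock: 2M 2B; the warehouse floor: 4M 4B)
9. 2 merchants and 2 bandits → the warehouse floor.  (the loading dock: 0M 0B; the warehouse floor: 6M 6B)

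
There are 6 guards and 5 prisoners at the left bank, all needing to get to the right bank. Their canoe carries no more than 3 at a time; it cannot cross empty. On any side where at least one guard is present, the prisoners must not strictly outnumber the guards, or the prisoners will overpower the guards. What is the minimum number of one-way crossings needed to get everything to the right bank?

Counting alone: each trip to the right bank takes at most 3 across and each return brings at least 1 back, so after t trips out (and t−1 returns) at most 3t − (t−1) of the 11 are across; that first reaches 11 at t = 5, so at least 9 crossings are needed.
The plan below uses exactly 9 crossings, so it is optimal:
1. 3 prisoners → the right bank.  (the left bank: 6G 2P; the right bank: 0G 3P)
2. 1 prisoner ← the left bank.  (the left bank: 6G 3P; the right bank: 0G 2P)
3. 3 guards → the right bank.  (the left bank: 3G 3P; the right bank: 3G 2P)
4. 1 guard ← the left bank.  (the left bank: 4G 3P; the right bank: 2G 2P)
5. 2 guards and 1 prisoner → the right bank.  (the left bank: 2G 2P; the right bank: 4G 3P)
6. 1 guard ← the left bank.  (the left bank: 3G 2P; the right bank: 3G 3P)
7. 2 guards and 1 prisoner → the right bank.  (the left bank: 1G 1P; the right bank: 5G 4P)
8. 1 guard ← the left bank.  (the left bank: 2G 1P; the right bank: 4G 4P)
9. 2 guards and 1 prisoner → the right bank.  (the left bank: 0G 0P; the right bank: 6G 5P)

9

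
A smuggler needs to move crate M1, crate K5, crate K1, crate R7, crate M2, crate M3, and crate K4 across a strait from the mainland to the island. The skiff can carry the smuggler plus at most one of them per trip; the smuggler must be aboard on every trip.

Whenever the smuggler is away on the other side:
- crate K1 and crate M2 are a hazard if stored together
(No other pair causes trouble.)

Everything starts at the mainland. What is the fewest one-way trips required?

Counting alone: the smuggler can take at most 1 across per trip to the island, so moving all 7 needs at least 7 loaded trips out, with a return between consecutive ones — at least 13 crossings.
The plan below uses exactly 13 crossings, so it is optimal:
1. Smuggler goes to the island with crate K1.
2. Smuggler goes back to the mainland alone.
3. Smuggler goes to the island with crate M1.
4. Smuggler goes back to the mainland alone.
5. Smuggler goes to the island with crate K5.
6. Smuggler goes back to the mainland alone.
7. Smuggler goes to the island with crate R7.
8. Smuggler goes back to the mainland alone.
9. Smuggler goes to the island with crate M3.
10. Smuggler goes back to the mainland alone.
11. Smuggler goes to the island with crate K4.
12. Smuggler goes back to the mainland alone.
13. Smuggler goes to the island with crate M2.

13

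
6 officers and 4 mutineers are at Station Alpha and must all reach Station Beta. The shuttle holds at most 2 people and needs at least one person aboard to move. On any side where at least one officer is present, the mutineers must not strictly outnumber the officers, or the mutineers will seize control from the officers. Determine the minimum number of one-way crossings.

17

Counting alone: each trip to Station Beta takes at most 2 across and each return brings at least 1 back, so after t trips out (and t−1 returns) at most 2t − (t−1) of the 10 are across; that first reaches 10 at t = 9, so at least 17 crossings are needed.
The plan below uses exactly 17 crossings, so it is optimal:
1. 2 mutineers → Station Beta.  (Station Alpha: 6O 2M; Station Beta: 0O 2M)
2. 1 mutineer ← Station Alpha.  (Station Alpha: 6O 3M; Station Beta: 0O 1M)
3. 2 mutineers → Station Beta.  (Station Alpha: 6O 1M; Station Beta: 0O 3M)
4. 1 mutineer ← Station Alpha.  (Station Alpha: 6O 2M; Station Beta: 0O 2M)
5. 2 officers → Station Beta.  (Station Alpha: 4O 2M; Station Beta: 2O 2M)
6. 1 mutineer ← Station Alpha.  (Station Alpha: 4O 3M; Station Beta: 2O 1M)
7. 1 officer and 1 mutineer → Station Beta.  (Station Alpha: 3O 2M; Station Beta: 3O 2M)
8. 1 mutineer ← Station Alpha.  (Station Alpha: 3O 3M; Station Beta: 3O 1M)
9. 2 mutineers → Station Beta.  (Station Alpha: 3O 1M; Station Beta: 3O 3M)
10. 1 mutineer ← Station Alpha.  (Station Alpha: 3O 2M; Station Beta: 3O 2M)
11. 1 officer and 1 mutineer → Station Beta.  (Station Alpha: 2O 1M; Station Beta: 4O 3M)
12. 1 mutineer ← Station Alpha.  (Station Alpha: 2O 2M; Station Beta: 4O 2M)
13. 2 mutineers → Station Beta.  (Station Alpha: 2O 0M; Station Beta: 4O 4M)
14. 1 mutineer ← Station Alpha.  (Station Alpha: 2O 1M; Station Beta: 4O 3M)
15. 1 officer and 1 mutineer → Station Beta.  (Station Alpha: 1O 0M; Station Beta: 5O 4M)
16. 1 mutineer ← Station Alpha.  (Station Alpha: 1O 1M; Station Beta: 5O 3M)
17. 1 officer and 1 mutineer → Station Beta.  (Station Alpha: 0O 0M; Station Beta: 6O 4M)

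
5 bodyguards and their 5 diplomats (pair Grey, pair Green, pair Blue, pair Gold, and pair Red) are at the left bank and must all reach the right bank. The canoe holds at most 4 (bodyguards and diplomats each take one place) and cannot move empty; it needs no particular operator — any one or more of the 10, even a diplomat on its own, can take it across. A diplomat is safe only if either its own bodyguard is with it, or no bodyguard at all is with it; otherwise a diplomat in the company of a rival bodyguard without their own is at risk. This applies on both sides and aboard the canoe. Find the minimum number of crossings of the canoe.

7

Counting alone: each trip to the right bank takes at most 4 across and each return brings at least 1 back, so after t trips out (and t−1 returns) at most 4t − (t−1) of the 10 are across; that first reaches 10 at t = 3, so at least 5 crossings are needed.
The safety rule pushes this higher. Following every safe sequence of crossings, the most of the 10 that can be at the right bank as the canoe arrives there on crossing 5 is 9 — never all 10.
So no plan with fewer than 7 crossings exists, and this one achieves 7:
1. bodyguard Grey and diplomat Grey cross → the right bank.
2. bodyguard Grey crosses ← the left bank.
3. diplomat Blue, diplomat Gold, diplomat Green, and diplomat Red cross → the right bank.
4. diplomat Grey crosses ← the left bank.
5. bodyguard Blue, bodyguard Gold, bodyguard Green, and bodyguard Red cross → the right bank.
6. bodyguard Green and diplomat Green cross ← the left bank.
7. bodyguard Green, bodyguard Grey, diplomat Green, and diplomat Grey cross → the right bank.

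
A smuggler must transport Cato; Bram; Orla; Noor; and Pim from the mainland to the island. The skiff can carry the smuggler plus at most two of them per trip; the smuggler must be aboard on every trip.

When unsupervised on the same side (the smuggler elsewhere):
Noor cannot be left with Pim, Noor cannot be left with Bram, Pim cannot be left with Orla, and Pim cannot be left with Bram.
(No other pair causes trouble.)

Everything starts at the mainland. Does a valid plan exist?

Yes

1. Smuggler goes to the island with Bram and Pim.
2. Smuggler goes back to the mainland with Bram.
3. Smuggler goes to the island with Bram and Cato.
4. Smuggler goes back to the mainland with Bram.
5. Smuggler goes to the island with Bram and Orla.
6. Smuggler goes back to the mainland with Pim.
7. Smuggler goes to the island with Noor and Pim.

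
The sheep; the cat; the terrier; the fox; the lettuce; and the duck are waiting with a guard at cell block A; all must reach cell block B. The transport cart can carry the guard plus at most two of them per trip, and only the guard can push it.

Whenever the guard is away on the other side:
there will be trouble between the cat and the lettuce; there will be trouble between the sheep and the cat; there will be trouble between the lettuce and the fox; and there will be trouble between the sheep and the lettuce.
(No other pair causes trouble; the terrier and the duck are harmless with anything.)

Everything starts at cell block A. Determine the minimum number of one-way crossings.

Counting alone: the guard can take at most 2 across per trip to cell block B, so moving all 6 needs at least 3 loaded trips out, with a return between consecutive ones — at least 5 crossings.
The safety rule pushes this higher. Following every safe sequence of crossings, the most of the 6 that can be at cell block B as the transport cart arrives there on crossings 5, 7 is 4, 5 respectively — never all 6.
So no plan with fewer than 9 crossings exists, and this one achieves 9:
1. Guard goes to cell block B with the lettuce and the sheep.  [cell block A: the cat, the duck, the fox, the terrier | cell block B: the lettuce, the sheep]
2. Guard goes back to cell block A with the sheep.  [cell block A: the cat, the duck, the fox, the sheep, the terrier | cell block B: the lettuce]
3. Guard goes to cell block B with the sheep and the terrier.  [cell block A: the cat, the duck, the fox | cell block B: the lettuce, the sheep, the terrier]
4. Guard goes back to cell block A with the sheep.  [cell block A: the cat, the duck, the fox, the sheep | cell block B: the lettuce, the terrier]
5. Guard goes to cell block B with the fox and the sheep.  [cell block A: the cat, the duck | cell block B: the fox, the lettuce, the sheep, the terrier]
6. Guard goes back to cell block A with the lettuce.  [cell block A: the cat, the duck, the lettuce | cell block B: the fox, the sheep, the terrier]
7. Guard goes to cell block B with the cat and the duck.  [cell block A: the lettuce | cell block B: the cat, the duck, the fox, the sheep, the terrier]
8. Guard goes back to cell block A with the sheep.  [cell block A: the lettuce, the sheep | cell block B: the cat, the duck, the fox, the terrier]
9. Guard goes to cell block B with the lettuce and the sheep.  [cell block A: — | cell block B: the cat, the duck, the fox, the lettuce, the sheep, the terrier]

9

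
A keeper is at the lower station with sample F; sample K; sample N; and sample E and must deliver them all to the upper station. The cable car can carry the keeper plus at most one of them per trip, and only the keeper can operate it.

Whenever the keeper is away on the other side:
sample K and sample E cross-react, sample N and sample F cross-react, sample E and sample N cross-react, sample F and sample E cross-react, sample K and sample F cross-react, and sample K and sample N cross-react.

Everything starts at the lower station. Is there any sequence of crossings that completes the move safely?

No

Whatever the first load, the items left behind include a forbidden pair without the keeper. No opening move is safe, so no plan exists.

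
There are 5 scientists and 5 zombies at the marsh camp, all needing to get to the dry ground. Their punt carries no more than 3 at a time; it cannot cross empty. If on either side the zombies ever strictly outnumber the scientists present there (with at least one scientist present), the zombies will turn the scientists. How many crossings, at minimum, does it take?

11

Counting alone: each trip to the dry ground takes at most 3 across and each return brings at least 1 back, so after t trips out (and t−1 returns) at most 3t − (t−1) of the 10 are across; that first reaches 10 at t = 5, so at least 9 crossings are needed.
The safety rule pushes this higher. Following every safe sequence of crossings, the most of the 10 that can be at the dry ground as the punt arrives there on crossing 9 is 9 — never all 10.
So no plan with fewer than 11 crossings exists, and this one achieves 11:
1. 2 zombies → the dry ground.  (the marsh camp: 5S 3Z; the dry ground: 0S 2Z)
2. 1 zombie ← the marsh camp.  (the marsh camp: 5S 4Z; the dry ground: 0S 1Z)
3. 3 zombies → the dry ground.  (the marsh camp: 5S 1Z; the dry ground: 0S 4Z)
4. 1 zombie ← the marsh camp.  (the marsh camp: 5S 2Z; the dry ground: 0S 3Z)
5. 3 scientists → the dry ground.  (the marsh camp: 2S 2Z; the dry ground: 3S 3Z)
6. 1 scientist and 1 zombie ← the marsh camp.  (the marsh camp: 3S 3Z; the dry ground: 2S 2Z)
7. 3 scientists → the dry ground.  (the marsh camp: 0S 3Z; the dry ground: 5S 2Z)
8. 1 zombie ← the marsh camp.  (the marsh camp: 0S 4Z; the dry ground: 5S 1Z)
9. 2 zombies → the dry ground.  (the marsh camp: 0S 2Z; the dry ground: 5S 3Z)
10. 1 zombie ← the marsh camp.  (the marsh camp: 0S 3Z; the dry ground: 5S 2Z)
11. 3 zombies → the dry ground.  (the marsh camp: 0S 0Z; the dry ground: 5S 5Z)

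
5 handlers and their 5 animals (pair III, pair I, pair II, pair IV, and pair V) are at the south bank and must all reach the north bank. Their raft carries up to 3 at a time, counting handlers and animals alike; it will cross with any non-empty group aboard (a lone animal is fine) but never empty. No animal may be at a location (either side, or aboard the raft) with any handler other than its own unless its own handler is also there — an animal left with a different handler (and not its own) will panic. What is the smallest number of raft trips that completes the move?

11

Counting alone: each trip to the north bank takes at most 3 across and each return brings at least 1 back, so after t trips out (and t−1 returns) at most 3t − (t−1) of the 10 are across; that first reaches 10 at t = 5, so at least 9 crossings are needed.
The safety rule pushes this higher. Following every safe sequence of crossings, the most of the 10 that can be at the north bank as the raft arrives there on crossing 9 is 9 — never all 10.
So no plan with fewer than 11 crossings exists, and this one achieves 11:
1. animal III and handler III cross → the north bank.
2. handler III crosses ← the south bank.
3. animal I, animal II, and animal IV cross → the north bank.
4. animal III crosses ← the south bank.
5. handler I, handler II, and handler IV cross → the north bank.
6. animal I and handler I cross ← the south bank.
7. handler I, handler III, and handler V cross → the north bank.
8. animal II crosses ← the south bank.
9. animal I and animal III cross → the north bank.
10. animal III crosses ← the south bank.
11. animal II, animal III, and animal V cross → the north bank.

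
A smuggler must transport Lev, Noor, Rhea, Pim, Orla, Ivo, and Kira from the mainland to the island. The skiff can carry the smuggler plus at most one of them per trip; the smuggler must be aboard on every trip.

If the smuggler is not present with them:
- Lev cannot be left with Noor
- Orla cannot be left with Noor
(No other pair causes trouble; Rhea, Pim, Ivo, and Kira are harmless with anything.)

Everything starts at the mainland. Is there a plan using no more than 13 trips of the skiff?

Counting alone: the smuggler can take at most 1 across per trip to the island, so moving all 7 needs at least 7 loaded trips out, with a return between consecutive ones — at least 13 crossings.
The safety rule pushes this higher. Following every safe sequence of crossings, the most of the 7 that can be at the island as the skiff arrives there on crossing 13 is 6 — never all 7.
So the move cannot be finished within 13 crossings. (The shortest complete plan takes 15:)
1. Smuggler goes to the island with Noor.
2. Smuggler goes back to the mainland alone.
3. Smuggler goes to the island with Lev.
4. Smuggler goes back to the mainland with Noor.
5. Smuggler goes to the island with Orla.
6. Smuggler goes back to the mainland alone.
7. Smuggler goes to the island with Rhea.
8. Smuggler goes back to the mainland alone.
9. Smuggler goes to the island with Pim.
10. Smuggler goes back to the mainland alone.
11. Smuggler goes to the island with Ivo.
12. Smuggler goes back to the mainland alone.
13. Smuggler goes to the island with Kira.
14. Smuggler goes back to the mainland alone.
15. Smuggler goes to the island with Noor.

No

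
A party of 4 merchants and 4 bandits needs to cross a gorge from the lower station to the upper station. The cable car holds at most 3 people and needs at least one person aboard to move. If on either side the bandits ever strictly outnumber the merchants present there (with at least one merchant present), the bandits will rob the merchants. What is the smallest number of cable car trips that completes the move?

Counting alone: each trip to the upper station takes at most 3 across and each return brings at least 1 back, so after t trips out (and t−1 returns) at most 3t − (t−1) of the 8 are across; that first reaches 8 at t = 4, so at least 7 crossings are needed.
The safety rule pushes this higher. Following every safe sequence of crossings, the most of the 8 that can be at the upper station as the cable car arrives there on crossing 7 is 7 — never all 8.
So no plan with fewer than 9 crossings exists, and this one achieves 9:
1. 2 bandits → the upper station.  (the lower station: 4M 2B; the upper station: 0M 2B)
2. 1 bandit ← the lower station.  (the lower station: 4M 3B; the upper station: 0M 1B)
3. 3 bandits → the upper station.  (the lower station: 4M 0B; the upper station: 0M 4B)
4. 1 bandit ← the lower station.  (the lower station: 4M 1B; the upper station: 0M 3B)
5. 3 merchants → the upper station.  (the lower station: 1M 1B; the upper station: 3M 3B)
6. 1 merchant and 1 bandit ← the lower station.  (the lower station: 2M 2B; the upper station: 2M 2B)
7. 2 merchants → the upper station.  (the lower station: 0M 2B; the upper station: 4M 2B)
8. 1 bandit ← the lower station.  (the lower station: 0M 3B; the upper station: 4M 1B)
9. 3 bandits → the upper station.  (the lower station: 0M 0B; the upper station: 4M 4B)

9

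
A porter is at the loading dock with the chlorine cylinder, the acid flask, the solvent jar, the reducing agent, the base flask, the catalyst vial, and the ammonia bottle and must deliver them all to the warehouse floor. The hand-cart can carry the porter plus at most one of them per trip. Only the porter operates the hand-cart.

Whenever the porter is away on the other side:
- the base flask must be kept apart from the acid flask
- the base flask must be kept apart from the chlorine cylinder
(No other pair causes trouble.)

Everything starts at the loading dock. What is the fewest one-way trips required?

Counting alone: the porter can take at most 1 across per trip to the warehouse floor, so moving all 7 needs at least 7 loaded trips out, with a return between consecutive ones — at least 13 crossings.
The safety rule pushes this higher. Following every safe sequence of crossings, the most of the 7 that can be at the warehouse floor as the hand-cart arrives there on crossing 13 is 6 — never all 7.
So no plan with fewer than 15 crossings exists, and this one achieves 15:
1. Porter goes to the warehouse floor with the base flask.
2. Porter goes back to the loading dock alone.
3. Porter goes to the warehouse floor with the chlorine cylinder.
4. Porter goes back to the loading dock with the base flask.
5. Porter goes to the warehouse floor with the acid flask.
6. Porter goes back to the loading dock alone.
7. Porter goes to the warehouse floor with the solvent jar.
8. Porter goes back to the loading dock alone.
9. Porter goes to the warehouse floor with the reducing agent.
10. Porter goes back to the loading dock alone.
11. Porter goes to the warehouse floor with the catalyst vial.
12. Porter goes back to the loading dock alone.
13. Porter goes to the warehouse floor with the ammonia bottle.
14. Porter goes back to the loading dock alone.
15. Porter goes to the warehouse floor with the base flask.

15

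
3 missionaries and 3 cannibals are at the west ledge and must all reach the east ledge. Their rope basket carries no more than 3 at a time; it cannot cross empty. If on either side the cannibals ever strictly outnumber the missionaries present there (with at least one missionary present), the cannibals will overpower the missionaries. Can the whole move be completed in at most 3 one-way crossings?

Counting alone: each trip to the east ledge takes at most 3 across and each return brings at least 1 back, so after t trips out (and t−1 returns) at most 3t − (t−1) of the 6 are across; that first reaches 6 at t = 3, so at least 5 crossings are needed.
Since 3 < 5, 3 crossings cannot be enough. (The shortest complete plan in fact takes 5:)
1. 2 cannibals → the east ledge.  (the west ledge: 3M 1C; the east ledge: 0M 2C)
2. 1 cannibal ← the west ledge.  (the west ledge: 3M 2C; the east ledge: 0M 1C)
3. 3 missionaries → the east ledge.  (the west ledge: 0M 2C; the east ledge: 3M 1C)
4. 1 cannibal ← the west ledge.  (the west ledge: 0M 3C; the east ledge: 3M 0C)
5. 3 cannibals → the east ledge.  (the west ledge: 0M 0C; the east ledge: 3M 3C)

No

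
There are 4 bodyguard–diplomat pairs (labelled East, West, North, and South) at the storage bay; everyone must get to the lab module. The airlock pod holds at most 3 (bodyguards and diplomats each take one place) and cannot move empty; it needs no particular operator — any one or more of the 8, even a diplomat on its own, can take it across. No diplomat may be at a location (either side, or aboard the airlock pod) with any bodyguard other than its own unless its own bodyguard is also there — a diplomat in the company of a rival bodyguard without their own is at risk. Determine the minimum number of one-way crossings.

9

Counting alone: each trip to the lab module takes at most 3 across and each return brings at least 1 back, so after t trips out (and t−1 returns) at most 3t − (t−1) of the 8 are across; that first reaches 8 at t = 4, so at least 7 crossings are needed.
The safety rule pushes this higher. Following every safe sequence of crossings, the most of the 8 that can be at the lab module as the airlock pod arrives there on crossing 7 is 7 — never all 8.
So no plan with fewer than 9 crossings exists, and this one achieves 9:
1. bodyguard East and diplomat East cross → the lab module.
2. bodyguard East crosses ← the storage bay.
3. bodyguard East, bodyguard West, and diplomat West cross → the lab module.
4. bodyguard East and diplomat East cross ← the storage bay.
5. bodyguard East, bodyguard North, and bodyguard South cross → the lab module.
6. diplomat West crosses ← the storage bay.
7. diplomat East and diplomat West cross → the lab module.
8. diplomat East crosses ← the storage bay.
9. diplomat East, diplomat North, and diplomat South cross → the lab module.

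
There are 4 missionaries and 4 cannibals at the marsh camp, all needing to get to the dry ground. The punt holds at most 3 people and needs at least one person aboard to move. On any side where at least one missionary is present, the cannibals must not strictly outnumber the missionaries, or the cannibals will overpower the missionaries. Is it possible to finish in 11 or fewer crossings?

Yes

Yes — this plan uses 9 crossings (≤ 11):
1. 2 cannibals → the dry ground.  (the marsh camp: 4M 2C; the dry ground: 0M 2C)
2. 1 cannibal ← the marsh camp.  (the marsh camp: 4M 3C; the dry ground: 0M 1C)
3. 3 cannibals → the dry ground.  (the marsh camp: 4M 0C; the dry ground: 0M 4C)
4. 1 cannibal ← the marsh camp.  (the marsh camp: 4M 1C; the dry ground: 0M 3C)
5. 3 missionaries → the dry ground.  (the marsh camp: 1M 1C; the dry ground: 3M 3C)
6. 1 missionary and 1 cannibal ← the marsh camp.  (the marsh camp: 2M 2C; the dry ground: 2M 2C)
7. 2 missionaries → the dry ground.  (the marsh camp: 0M 2C; the dry ground: 4M 2C)
8. 1 cannibal ← the marsh camp.  (the marsh camp: 0M 3C; the dry ground: 4M 1C)
9. 3 cannibals → the dry ground.  (the marsh camp: 0M 0C; the dry ground: 4M 4C)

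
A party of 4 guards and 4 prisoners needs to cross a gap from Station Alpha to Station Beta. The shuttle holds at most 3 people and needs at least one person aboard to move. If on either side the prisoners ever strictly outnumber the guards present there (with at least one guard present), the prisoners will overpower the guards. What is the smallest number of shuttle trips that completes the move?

9

Counting alone: each trip to Station Beta takes at most 3 across and each return brings at least 1 back, so after t trips out (and t−1 returns) at most 3t − (t−1) of the 8 are across; that first reaches 8 at t = 4, so at least 7 crossings are needed.
The safety rule pushes this higher. Following every safe sequence of crossings, the most of the 8 that can be at Station Beta as the shuttle arrives there on crossing 7 is 7 — never all 8.
So no plan with fewer than 9 crossings exists, and this one achieves 9:
1. 2 prisoners → Station Beta.  (Station Alpha: 4G 2P; Station Beta: 0G 2P)
2. 1 prisoner ← Station Alpha.  (Station Alpha: 4G 3P; Station Beta: 0G 1P)
3. 3 prisoners → Station Beta.  (Station Alpha: 4G 0P; Station Beta: 0G 4P)
4. 1 prisoner ← Station Alpha.  (Station Alpha: 4G 1P; Station Beta: 0G 3P)
5. 3 guards → Station Beta.  (Station Alpha: 1G 1P; Station Beta: 3G 3P)
6. 1 guard and 1 prisoner ← Station Alpha.  (Station Alpha: 2G 2P; Station Beta: 2G 2P)
7. 2 guards → Station Beta.  (Station Alpha: 0G 2P; Station Beta: 4G 2P)
8. 1 prisoner ← Station Alpha.  (Station Alpha: 0G 3P; Station Beta: 4G 1P)
9. 3 prisoners → Station Beta.  (Station Alpha: 0G 0P; Station Beta: 4G 4P)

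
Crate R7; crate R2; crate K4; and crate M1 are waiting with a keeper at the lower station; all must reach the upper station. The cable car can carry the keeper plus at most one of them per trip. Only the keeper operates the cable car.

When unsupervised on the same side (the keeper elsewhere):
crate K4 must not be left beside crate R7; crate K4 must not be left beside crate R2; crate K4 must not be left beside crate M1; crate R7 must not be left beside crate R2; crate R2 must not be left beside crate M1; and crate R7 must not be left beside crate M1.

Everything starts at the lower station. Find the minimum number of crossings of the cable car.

impossible

Whatever the first load, the items left behind include a forbidden pair without the keeper. No opening move is safe, so no plan exists.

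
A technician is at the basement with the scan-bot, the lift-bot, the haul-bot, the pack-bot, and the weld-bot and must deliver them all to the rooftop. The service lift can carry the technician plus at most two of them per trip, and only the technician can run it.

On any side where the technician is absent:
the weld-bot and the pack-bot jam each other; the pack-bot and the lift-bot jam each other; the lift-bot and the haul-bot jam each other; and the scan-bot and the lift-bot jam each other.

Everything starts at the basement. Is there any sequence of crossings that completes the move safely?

1. Technician goes to the rooftop with the lift-bot and the pack-bot.  [the basement: the haul-bot, the scan-bot, the weld-bot | the rooftop: the lift-bot, the pack-bot]
2. Technician goes back to the basement with the lift-bot.  [the basement: the haul-bot, the lift-bot, the scan-bot, the weld-bot | the rooftop: the pack-bot]
3. Technician goes to the rooftop with the haul-bot and the scan-bot.  [the basement: the lift-bot, the weld-bot | the rooftop: the haul-bot, the pack-bot, the scan-bot]
4. Technician goes back to the basement alone.  [the basement: the lift-bot, the weld-bot | the rooftop: the haul-bot, the pack-bot, the scan-bot]
5. Technician goes to the rooftop with the lift-bot and the weld-bot.  [the basement: — | the rooftop: the haul-bot, the lift-bot, the pack-bot, the scan-bot, the weld-bot]

Yes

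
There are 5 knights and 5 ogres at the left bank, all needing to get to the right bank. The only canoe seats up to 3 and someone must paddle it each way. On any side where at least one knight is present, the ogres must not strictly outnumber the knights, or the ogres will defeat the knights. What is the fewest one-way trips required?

11

Counting alone: each trip to the right bank takes at most 3 across and each return brings at least 1 back, so after t trips out (and t−1 returns) at most 3t − (t−1) of the 10 are across; that first reaches 10 at t = 5, so at least 9 crossings are needed.
The safety rule pushes this higher. Following every safe sequence of crossings, the most of the 10 that can be at the right bank as the canoe arrives there on crossing 9 is 9 — never all 10.
So no plan with fewer than 11 crossings exists, and this one achieves 11:
1. 2 ogres → the right bank.  (the left bank: 5K 3O; the right bank: 0K 2O)
2. 1 ogre ← the left bank.  (the left bank: 5K 4O; the right bank: 0K 1O)
3. 3 ogres → the right bank.  (the left bank: 5K 1O; the right bank: 0K 4O)
4. 1 ogre ← the left bank.  (the left bank: 5K 2O; the right bank: 0K 3O)
5. 3 knights → the right bank.  (the left bank: 2K 2O; the right bank: 3K 3O)
6. 1 knight and 1 ogre ← the left bank.  (the left bank: 3K 3O; the right bank: 2K 2O)
7. 3 knights → the right bank.  (the left bank: 0K 3O; the right bank: 5K 2O)
8. 1 ogre ← the left bank.  (the left bank: 0K 4O; the right bank: 5K 1O)
9. 2 ogres → the right bank.  (the left bank: 0K 2O; the right bank: 5K 3O)
10. 1 ogre ← the left bank.  (the left bank: 0K 3O; the right bank: 5K 2O)
11. 3 ogres → the right bank.  (the left bank: 0K 0O; the right bank: 5K 5O)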